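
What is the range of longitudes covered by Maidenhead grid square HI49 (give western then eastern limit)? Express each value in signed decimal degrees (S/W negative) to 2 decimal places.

-32.00, -30.00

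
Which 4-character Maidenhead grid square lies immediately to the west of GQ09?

FQ99

Longitude square 0; −1 → -1, wraps to 9, carry into field.
Longitude field G = 6; −1 → 5 = F.
The latitude characters are unchanged.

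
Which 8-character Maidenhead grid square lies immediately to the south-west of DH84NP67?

Longitude extended square 6; −1 → 5.
Latitude extended square 7; −1 → 6.

DH84np56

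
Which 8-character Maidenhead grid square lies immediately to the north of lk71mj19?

LK71mk10

Latitude extended square 9; +1 → 10, wraps to 0, carry into subsquare.
Latitude subsquare j = 9; +1 → 10 = k.
The longitude characters are unchanged.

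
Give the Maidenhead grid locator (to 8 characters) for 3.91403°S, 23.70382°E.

Offset from 180°W / 90°S: lon 203.70382°, lat 86.08597°.
Field (20°×10°, letters A–R): 203.70382/20 → 10 → K, 86.08597/10 → 8 → I; chars KI.
Square (2°×1°, digits 0–9): 3.70382/2 → 1, 6.08597/1 → 6; chars 16.
Subsquare (5′×2.5′, letters a–x): 1.70382/0.0833333 → 20 → u, 0.08597/0.0416667 → 2 → c; chars uc.
Extended square (30″×15″, digits 0–9): 0.03715/0.00833333 → 4, 0.00264/0.00416667 → 0; chars 40.

KI16uc40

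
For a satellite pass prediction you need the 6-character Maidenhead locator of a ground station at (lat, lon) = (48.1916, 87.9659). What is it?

NN38xe

Offset from 180°W / 90°S: lon 267.9659°, lat 138.1916°.
Field (20°×10°, letters A–R): lon ⌊267.9659/20⌋ = 13 → N; lat ⌊138.1916/10⌋ = 13 → N.
Square (2°×1°, digits 0–9): lon ⌊7.9659/2⌋ = 3; lat ⌊8.1916/1⌋ = 8.
Subsquare (5′×2.5′, letters a–x): lon ⌊1.9659/0.0833333⌋ = 23 → x; lat ⌊0.1916/0.0416667⌋ = 4 → e.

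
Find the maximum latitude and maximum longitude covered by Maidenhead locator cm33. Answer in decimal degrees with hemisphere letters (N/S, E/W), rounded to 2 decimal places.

34.00° N, 132.00° W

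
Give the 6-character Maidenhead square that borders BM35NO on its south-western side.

Longitude subsquare n = 13; −1 → 12 = m.
Latitude subsquare o = 14; −1 → 13 = n.

BM35mn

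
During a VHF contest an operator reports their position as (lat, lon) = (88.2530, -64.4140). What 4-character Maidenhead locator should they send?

Offset from 180°W / 90°S: lon 115.59°, lat 178.25°.
Field: lon ⌊115.59/20⌋ = 5 → F; lat ⌊178.25/10⌋ = 17 → R.
Square: lon ⌊15.59/2⌋ = 7; lat ⌊8.25/1⌋ = 8.

FR78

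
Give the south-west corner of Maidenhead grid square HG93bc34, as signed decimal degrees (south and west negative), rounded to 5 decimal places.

Field H=7, G=6: +7·20° lon, +6·10° lat → SW at lon -40°, lat -30°.
Square 9, 3: +9·2° lon, +3·1° lat → SW at lon -22°, lat -27°.
Subsquare b=1, c=2: +1·0.0833333° lon, +2·0.0416667° lat → SW at lon -21.9167°, lat -26.9167°.
Extended square 3, 4: +3·0.00833333° lon, +4·0.00416667° lat → SW at lon -21.8917°, lat -26.9°.
latitude -26.90000, longitude -21.89167.

-26.90000, -21.89167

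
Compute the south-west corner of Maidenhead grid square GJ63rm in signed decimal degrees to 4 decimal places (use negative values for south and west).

3.5000, -46.5833

Field G=6, J=9: +6·20° lon, +9·10° lat → SW at lon -60°, lat 0°.
Square 6, 3: +6·2° lon, +3·1° lat → SW at lon -48°, lat 3°.
Subsquare r=17, m=12: +17·0.0833333° lon, +12·0.0416667° lat → SW at lon -46.5833°, lat 3.5°.
latitude 3.5000, longitude -46.5833.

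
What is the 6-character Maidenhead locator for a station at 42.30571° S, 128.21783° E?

PE47cq

Shift to the Maidenhead origin (180°W, 90°S): lon 308.2178, lat 47.6943.
Field: lon ⌊308.2178/20⌋ = 15 → P; lat ⌊47.6943/10⌋ = 4 → E.
Square: lon ⌊8.2178/2⌋ = 4; lat ⌊7.6943/1⌋ = 7.
Subsquare: lon ⌊0.2178/0.0833333⌋ = 2 → c; lat ⌊0.6943/0.0416667⌋ = 16 → q.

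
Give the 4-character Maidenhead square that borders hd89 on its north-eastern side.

HE90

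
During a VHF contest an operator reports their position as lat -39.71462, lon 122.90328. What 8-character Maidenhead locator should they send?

PF10kg88

Shift to the Maidenhead origin (180°W, 90°S): lon 302.90328, lat 50.28538.
Field: lon ⌊302.90328/20⌋ = 15 → P; lat ⌊50.28538/10⌋ = 5 → F.
Square: lon ⌊2.90328/2⌋ = 1; lat ⌊0.28538/1⌋ = 0.
Subsquare: lon ⌊0.90328/0.0833333⌋ = 10 → k; lat ⌊0.28538/0.0416667⌋ = 6 → g.
Extended square: lon ⌊0.06995/0.00833333⌋ = 8; lat ⌊0.03538/0.00416667⌋ = 8.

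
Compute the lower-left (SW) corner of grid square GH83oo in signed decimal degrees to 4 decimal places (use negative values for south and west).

Field G=6, H=7: +6·20° lon, +7·10° lat → SW at lon -60°, lat -20°.
Square 8, 3: +8·2° lon, +3·1° lat → SW at lon -44°, lat -17°.
Subsquare o=14, o=14: +14·0.0833333° lon, +14·0.0416667° lat → SW at lon -42.8333°, lat -16.4167°.
latitude -16.4167, longitude -42.8333.

-16.4167, -42.8333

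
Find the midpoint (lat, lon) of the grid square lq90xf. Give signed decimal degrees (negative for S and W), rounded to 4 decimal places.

70.2292, 59.9583

Field L=11, Q=16: +11·20° lon, +16·10° lat → SW at lon 40°, lat 70°.
Square 9, 0: +9·2° lon, +0·1° lat → SW at lon 58°, lat 70°.
Subsquare x=23, f=5: +23·0.0833333° lon, +5·0.0416667° lat → SW at lon 59.9167°, lat 70.2083°.
Cell spans 0.0833333° lon × 0.0416667° lat. Centre is SW corner plus half of each.
latitude 70.2292, longitude 59.9583.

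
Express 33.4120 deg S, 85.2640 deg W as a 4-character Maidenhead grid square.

Shift to the Maidenhead origin (180°W, 90°S): lon 94.74, lat 56.59.
Field: lon ⌊94.74/20⌋ = 4 → E; lat ⌊56.59/10⌋ = 5 → F.
Square: lon ⌊14.74/2⌋ = 7; lat ⌊6.59/1⌋ = 6.

EF76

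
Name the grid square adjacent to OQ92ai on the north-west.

OQ82xj

Longitude subsquare a = 0; −1 → -1, wraps to 23 = x, carry into square.
Longitude square 9; −1 → 8.
Latitude subsquare i = 8; +1 → 9 = j.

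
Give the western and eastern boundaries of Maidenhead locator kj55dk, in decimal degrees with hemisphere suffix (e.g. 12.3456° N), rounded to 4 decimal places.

30.2500° E, 30.3333° E

Field K=10, J=9: +10·20° lon, +9·10° lat → SW at lon 20°, lat 0°.
Square 5, 5: +5·2° lon, +5·1° lat → SW at lon 30°, lat 5°.
Subsquare d=3, k=10: +3·0.0833333° lon, +10·0.0416667° lat → SW at lon 30.25°, lat 5.41667°.
Cell spans 0.0833333° lon × 0.0416667° lat.
west 30.2500° E, east 30.3333° E.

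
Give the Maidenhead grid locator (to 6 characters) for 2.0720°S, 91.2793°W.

EI47iw

Shift to the Maidenhead origin (180°W, 90°S): lon 88.7207, lat 87.9280.
Field: 88.7207/20 → 4 → E, 87.9280/10 → 8 → I; chars EI.
Square: 8.7207/2 → 4, 7.9280/1 → 7; chars 47.
Subsquare: 0.7207/0.0833333 → 8 → i, 0.9280/0.0416667 → 22 → w; chars iw.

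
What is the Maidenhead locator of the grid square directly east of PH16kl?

PH16ll

Longitude subsquare k = 10; +1 → 11 = l.
The latitude characters are unchanged.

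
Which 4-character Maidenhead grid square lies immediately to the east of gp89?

GP99

Longitude square 8; +1 → 9.
The latitude characters are unchanged.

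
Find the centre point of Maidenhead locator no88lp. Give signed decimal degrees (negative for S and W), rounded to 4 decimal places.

58.6458, 96.9583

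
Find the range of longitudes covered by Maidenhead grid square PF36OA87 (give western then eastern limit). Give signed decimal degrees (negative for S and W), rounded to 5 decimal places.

127.23333, 127.24167

Field P=15, F=5: +15·20° lon, +5·10° lat → SW at lon 120°, lat -40°.
Square 3, 6: +3·2° lon, +6·1° lat → SW at lon 126°, lat -34°.
Subsquare o=14, a=0: +14·0.0833333° lon, +0·0.0416667° lat → SW at lon 127.167°, lat -34°.
Extended square 8, 7: +8·0.00833333° lon, +7·0.00416667° lat → SW at lon 127.233°, lat -33.9708°.
Cell spans 0.00833333° lon × 0.00416667° lat.
west 127.23333, east 127.24167.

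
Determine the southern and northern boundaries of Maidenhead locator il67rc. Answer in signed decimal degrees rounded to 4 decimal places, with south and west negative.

27.0833, 27.1250

Field I=8, L=11: +8·20° lon, +11·10° lat → SW at lon -20°, lat 20°.
Square 6, 7: +6·2° lon, +7·1° lat → SW at lon -8°, lat 27°.
Subsquare r=17, c=2: +17·0.0833333° lon, +2·0.0416667° lat → SW at lon -6.58333°, lat 27.0833°.
Cell spans 0.0833333° lon × 0.0416667° lat.
south 27.0833, north 27.1250.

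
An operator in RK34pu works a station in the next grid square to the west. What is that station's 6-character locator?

RK34ou

Longitude subsquare p = 15; −1 → 14 = o.
The latitude characters are unchanged.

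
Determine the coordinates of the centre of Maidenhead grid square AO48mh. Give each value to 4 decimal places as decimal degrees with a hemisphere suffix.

Field A=0, O=14: +0·20° lon, +14·10° lat → SW at lon -180°, lat 50°.
Square 4, 8: +4·2° lon, +8·1° lat → SW at lon -172°, lat 58°.
Subsquare m=12, h=7: +12·0.0833333° lon, +7·0.0416667° lat → SW at lon -171°, lat 58.2917°.
Cell spans 0.0833333° lon × 0.0416667° lat. Centre is SW corner plus half of each.
latitude 58.3125° N, longitude 170.9583° W.

58.3125° N, 170.9583° W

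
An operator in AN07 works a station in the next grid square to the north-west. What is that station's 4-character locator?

RN98

Longitude square 0; −1 → -1, wraps to 9, carry into field.
Longitude field A = 0; −1 → -1, wraps to 17 = R, wrapping around the antimeridian.
Latitude square 7; +1 → 8.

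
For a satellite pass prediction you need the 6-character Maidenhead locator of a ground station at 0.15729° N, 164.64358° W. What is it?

AJ70qd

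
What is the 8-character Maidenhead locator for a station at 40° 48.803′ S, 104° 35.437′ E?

OE29he04

Offset from 180°W / 90°S: lon 284.59062°, lat 49.18662°.
Field: lon ⌊284.59062/20⌋ = 14 → O; lat ⌊49.18662/10⌋ = 4 → E.
Square: lon ⌊4.59062/2⌋ = 2; lat ⌊9.18662/1⌋ = 9.
Subsquare: lon ⌊0.59062/0.0833333⌋ = 7 → h; lat ⌊0.18662/0.0416667⌋ = 4 → e.
Extended square: lon ⌊0.00728/0.00833333⌋ = 0; lat ⌊0.01995/0.00416667⌋ = 4.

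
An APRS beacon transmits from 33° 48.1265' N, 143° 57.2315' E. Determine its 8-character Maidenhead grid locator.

QM13xt42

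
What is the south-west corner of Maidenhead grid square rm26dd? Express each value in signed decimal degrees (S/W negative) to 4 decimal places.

36.1250, 164.2500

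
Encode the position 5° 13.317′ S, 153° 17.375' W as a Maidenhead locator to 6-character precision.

Offset from 180°W / 90°S: lon 26.7104°, lat 84.7781°.
Field: lon ⌊26.7104/20⌋ = 1 → B; lat ⌊84.7781/10⌋ = 8 → I.
Square: lon ⌊6.7104/2⌋ = 3; lat ⌊4.7781/1⌋ = 4.
Subsquare: lon ⌊0.7104/0.0833333⌋ = 8 → i; lat ⌊0.7781/0.0416667⌋ = 18 → s.

BI34is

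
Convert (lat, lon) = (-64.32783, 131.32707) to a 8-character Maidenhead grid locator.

Shift to the Maidenhead origin (180°W, 90°S): lon 311.32707, lat 25.67217.
Field: 311.32707/20 → 15 → P, 25.67217/10 → 2 → C; chars PC.
Square: 11.32707/2 → 5, 5.67217/1 → 5; chars 55.
Subsquare: 1.32707/0.0833333 → 15 → p, 0.67217/0.0416667 → 16 → q; chars pq.
Extended square: 0.07707/0.00833333 → 9, 0.00550/0.00416667 → 1; chars 91.

PC55pq91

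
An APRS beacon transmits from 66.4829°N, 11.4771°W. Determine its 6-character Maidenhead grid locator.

IP46gl

Shift to the Maidenhead origin (180°W, 90°S): lon 168.5229, lat 156.4829.
Field: 168.5229/20 → 8 → I, 156.4829/10 → 15 → P; chars IP.
Square: 8.5229/2 → 4, 6.4829/1 → 6; chars 46.
Subsquare: 0.5229/0.0833333 → 6 → g, 0.4829/0.0416667 → 11 → l; chars gl.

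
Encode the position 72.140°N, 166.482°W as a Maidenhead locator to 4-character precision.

AQ62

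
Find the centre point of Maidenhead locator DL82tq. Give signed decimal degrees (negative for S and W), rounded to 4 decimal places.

Field D=3, L=11: +3·20° lon, +11·10° lat → SW at lon -120°, lat 20°.
Square 8, 2: +8·2° lon, +2·1° lat → SW at lon -104°, lat 22°.
Subsquare t=19, q=16: +19·0.0833333° lon, +16·0.0416667° lat → SW at lon -102.417°, lat 22.6667°.
Cell spans 0.0833333° lon × 0.0416667° lat. Centre is SW corner plus half of each.
latitude 22.6875, longitude -102.3750.

22.6875, -102.3750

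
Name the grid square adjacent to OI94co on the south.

Latitude subsquare o = 14; −1 → 13 = n.
The longitude characters are unchanged.

OI94cn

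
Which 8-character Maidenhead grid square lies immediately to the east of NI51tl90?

Longitude extended square 9; +1 → 10, wraps to 0, carry into subsquare.
Longitude subsquare t = 19; +1 → 20 = u.
The latitude characters are unchanged.

NI51ul00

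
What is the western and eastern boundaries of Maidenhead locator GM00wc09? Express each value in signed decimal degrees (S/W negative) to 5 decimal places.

Field G=6, M=12: +6·20° lon, +12·10° lat → SW at lon -60°, lat 30°.
Square 0, 0: +0·2° lon, +0·1° lat → SW at lon -60°, lat 30°.
Subsquare w=22, c=2: +22·0.0833333° lon, +2·0.0416667° lat → SW at lon -58.1667°, lat 30.0833°.
Extended square 0, 9: +0·0.00833333° lon, +9·0.00416667° lat → SW at lon -58.1667°, lat 30.1208°.
Cell spans 0.00833333° lon × 0.00416667° lat.
west -58.16667, east -58.15833.

-58.16667, -58.15833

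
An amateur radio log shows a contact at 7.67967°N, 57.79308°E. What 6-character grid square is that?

LJ87vq

Shift to the Maidenhead origin (180°W, 90°S): lon 237.7931, lat 97.6797.
Field: lon ⌊237.7931/20⌋ = 11 → L; lat ⌊97.6797/10⌋ = 9 → J.
Square: lon ⌊17.7931/2⌋ = 8; lat ⌊7.6797/1⌋ = 7.
Subsquare: lon ⌊1.7931/0.0833333⌋ = 21 → v; lat ⌊0.6797/0.0416667⌋ = 16 → q.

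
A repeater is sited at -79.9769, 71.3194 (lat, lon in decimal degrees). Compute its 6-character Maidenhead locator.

MB50pa

Add 180° to longitude and 90° to latitude: 251.3194, 10.0231.
Field: lon ⌊251.3194/20⌋ = 12 → M; lat ⌊10.0231/10⌋ = 1 → B.
Square: lon ⌊11.3194/2⌋ = 5; lat ⌊0.0231/1⌋ = 0.
Subsquare: lon ⌊1.3194/0.0833333⌋ = 15 → p; lat ⌊0.0231/0.0416667⌋ = 0 → a.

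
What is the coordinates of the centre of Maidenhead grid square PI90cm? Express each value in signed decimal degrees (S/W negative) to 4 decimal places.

Field P=15, I=8: +15·20° lon, +8·10° lat → SW at lon 120°, lat -10°.
Square 9, 0: +9·2° lon, +0·1° lat → SW at lon 138°, lat -10°.
Subsquare c=2, m=12: +2·0.0833333° lon, +12·0.0416667° lat → SW at lon 138.167°, lat -9.5°.
Cell spans 0.0833333° lon × 0.0416667° lat. Centre is SW corner plus half of each.
latitude -9.4792, longitude 138.2083.

-9.4792, 138.2083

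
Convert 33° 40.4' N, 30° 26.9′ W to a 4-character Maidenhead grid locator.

HM43

Shift to the Maidenhead origin (180°W, 90°S): lon 149.55, lat 123.67.
Field: 149.55/20 → 7 → H, 123.67/10 → 12 → M; chars HM.
Square: 9.55/2 → 4, 3.67/1 → 3; chars 43.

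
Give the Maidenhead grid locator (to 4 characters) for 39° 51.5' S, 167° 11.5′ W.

Offset from 180°W / 90°S: lon 12.81°, lat 50.14°.
Field: lon ⌊12.81/20⌋ = 0 → A; lat ⌊50.14/10⌋ = 5 → F.
Square: lon ⌊12.81/2⌋ = 6; lat ⌊0.14/1⌋ = 0.

AF60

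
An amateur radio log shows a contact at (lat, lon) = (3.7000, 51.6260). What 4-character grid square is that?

LJ53

Add 180° to longitude and 90° to latitude: 231.63, 93.70.
Field (20°×10°, letters A–R): 231.63/20 → 11 → L, 93.70/10 → 9 → J; chars LJ.
Square (2°×1°, digits 0–9): 11.63/2 → 5, 3.70/1 → 3; chars 53.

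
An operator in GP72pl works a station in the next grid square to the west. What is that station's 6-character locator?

GP72ol

Longitude subsquare p = 15; −1 → 14 = o.
The latitude characters are unchanged.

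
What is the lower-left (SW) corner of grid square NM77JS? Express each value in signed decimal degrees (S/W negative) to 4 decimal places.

37.7500, 94.7500

Field N=13, M=12: +13·20° lon, +12·10° lat → SW at lon 80°, lat 30°.
Square 7, 7: +7·2° lon, +7·1° lat → SW at lon 94°, lat 37°.
Subsquare j=9, s=18: +9·0.0833333° lon, +18·0.0416667° lat → SW at lon 94.75°, lat 37.75°.
latitude 37.7500, longitude 94.7500.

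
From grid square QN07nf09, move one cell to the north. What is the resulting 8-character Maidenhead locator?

QN07ng00

Latitude extended square 9; +1 → 10, wraps to 0, carry into subsquare.
Latitude subsquare f = 5; +1 → 6 = g.
The longitude characters are unchanged.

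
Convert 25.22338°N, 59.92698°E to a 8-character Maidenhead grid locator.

LL95xf13

Offset from 180°W / 90°S: lon 239.92698°, lat 115.22338°.
Field: 239.92698/20 → 11 → L, 115.22338/10 → 11 → L; chars LL.
Square: 19.92698/2 → 9, 5.22338/1 → 5; chars 95.
Subsquare: 1.92698/0.0833333 → 23 → x, 0.22338/0.0416667 → 5 → f; chars xf.
Extended square: 0.01031/0.00833333 → 1, 0.01505/0.00416667 → 3; chars 13.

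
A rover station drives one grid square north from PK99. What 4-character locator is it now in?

Latitude square 9; +1 → 10, wraps to 0, carry into field.
Latitude field K = 10; +1 → 11 = L.
The longitude characters are unchanged.

PL90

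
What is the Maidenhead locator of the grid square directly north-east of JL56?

JL67

Longitude square 5; +1 → 6.
Latitude square 6; +1 → 7.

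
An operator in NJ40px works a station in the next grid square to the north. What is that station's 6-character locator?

NJ41pa

Latitude subsquare x = 23; +1 → 24, wraps to 0 = a, carry into square.
Latitude square 0; +1 → 1.
The longitude characters are unchanged.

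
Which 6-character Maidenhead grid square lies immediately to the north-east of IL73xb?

Longitude subsquare x = 23; +1 → 24, wraps to 0 = a, carry into square.
Longitude square 7; +1 → 8.
Latitude subsquare b = 1; +1 → 2 = c.

IL83ac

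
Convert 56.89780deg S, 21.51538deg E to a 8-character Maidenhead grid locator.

KD03sc14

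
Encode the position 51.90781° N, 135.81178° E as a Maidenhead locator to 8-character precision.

PO71vv77

Shift to the Maidenhead origin (180°W, 90°S): lon 315.81178, lat 141.90781.
Field: lon ⌊315.81178/20⌋ = 15 → P; lat ⌊141.90781/10⌋ = 14 → O.
Square: lon ⌊15.81178/2⌋ = 7; lat ⌊1.90781/1⌋ = 1.
Subsquare: lon ⌊1.81178/0.0833333⌋ = 21 → v; lat ⌊0.90781/0.0416667⌋ = 21 → v.
Extended square: lon ⌊0.06178/0.00833333⌋ = 7; lat ⌊0.03281/0.00416667⌋ = 7.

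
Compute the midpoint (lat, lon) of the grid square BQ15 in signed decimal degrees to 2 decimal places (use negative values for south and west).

75.50, -157.00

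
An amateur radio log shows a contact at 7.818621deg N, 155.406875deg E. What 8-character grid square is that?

Add 180° to longitude and 90° to latitude: 335.40688, 97.81862.
Field: lon ⌊335.40688/20⌋ = 16 → Q; lat ⌊97.81862/10⌋ = 9 → J.
Square: lon ⌊15.40688/2⌋ = 7; lat ⌊7.81862/1⌋ = 7.
Subsquare: lon ⌊1.40688/0.0833333⌋ = 16 → q; lat ⌊0.81862/0.0416667⌋ = 19 → t.
Extended square: lon ⌊0.07354/0.00833333⌋ = 8; lat ⌊0.02695/0.00416667⌋ = 6.

QJ77qt86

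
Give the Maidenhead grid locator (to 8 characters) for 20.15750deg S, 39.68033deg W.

HG09du82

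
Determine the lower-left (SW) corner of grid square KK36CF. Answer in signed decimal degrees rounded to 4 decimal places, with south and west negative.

16.2083, 26.1667

Field K=10, K=10: +10·20° lon, +10·10° lat → SW at lon 20°, lat 10°.
Square 3, 6: +3·2° lon, +6·1° lat → SW at lon 26°, lat 16°.
Subsquare c=2, f=5: +2·0.0833333° lon, +5·0.0416667° lat → SW at lon 26.1667°, lat 16.2083°.
latitude 16.2083, longitude 26.1667.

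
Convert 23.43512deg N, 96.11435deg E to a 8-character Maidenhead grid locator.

Add 180° to longitude and 90° to latitude: 276.11435, 113.43512.
Field: lon ⌊276.11435/20⌋ = 13 → N; lat ⌊113.43512/10⌋ = 11 → L.
Square: lon ⌊16.11435/2⌋ = 8; lat ⌊3.43512/1⌋ = 3.
Subsquare: lon ⌊0.11435/0.0833333⌋ = 1 → b; lat ⌊0.43512/0.0416667⌋ = 10 → k.
Extended square: lon ⌊0.03102/0.00833333⌋ = 3; lat ⌊0.01845/0.00416667⌋ = 4.

NL83bk34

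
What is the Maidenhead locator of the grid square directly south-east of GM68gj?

Longitude subsquare g = 6; +1 → 7 = h.
Latitude subsquare j = 9; −1 → 8 = i.

GM68hi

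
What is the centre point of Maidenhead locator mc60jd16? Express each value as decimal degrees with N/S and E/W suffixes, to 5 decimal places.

Field M=12, C=2: +12·20° lon, +2·10° lat → SW at lon 60°, lat -70°.
Square 6, 0: +6·2° lon, +0·1° lat → SW at lon 72°, lat -70°.
Subsquare j=9, d=3: +9·0.0833333° lon, +3·0.0416667° lat → SW at lon 72.75°, lat -69.875°.
Extended square 1, 6: +1·0.00833333° lon, +6·0.00416667° lat → SW at lon 72.7583°, lat -69.85°.
Cell spans 0.00833333° lon × 0.00416667° lat. Centre is SW corner plus half of each.
latitude 69.84792° S, longitude 72.76250° E.

69.84792° S, 72.76250° E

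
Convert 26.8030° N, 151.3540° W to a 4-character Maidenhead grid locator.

BL46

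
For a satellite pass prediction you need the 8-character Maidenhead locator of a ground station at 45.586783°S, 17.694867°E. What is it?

JE84uj39

Offset from 180°W / 90°S: lon 197.69487°, lat 44.41322°.
Field (20°×10°, letters A–R): lon ⌊197.69487/20⌋ = 9 → J; lat ⌊44.41322/10⌋ = 4 → E.
Square (2°×1°, digits 0–9): lon ⌊17.69487/2⌋ = 8; lat ⌊4.41322/1⌋ = 4.
Subsquare (5′×2.5′, letters a–x): lon ⌊1.69487/0.0833333⌋ = 20 → u; lat ⌊0.41322/0.0416667⌋ = 9 → j.
Extended square (30″×15″, digits 0–9): lon ⌊0.02820/0.00833333⌋ = 3; lat ⌊0.03822/0.00416667⌋ = 9.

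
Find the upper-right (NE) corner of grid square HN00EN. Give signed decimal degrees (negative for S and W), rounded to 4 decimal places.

40.5833, -39.5833

Field H=7, N=13: +7·20° lon, +13·10° lat → SW at lon -40°, lat 40°.
Square 0, 0: +0·2° lon, +0·1° lat → SW at lon -40°, lat 40°.
Subsquare e=4, n=13: +4·0.0833333° lon, +13·0.0416667° lat → SW at lon -39.6667°, lat 40.5417°.
Cell spans 0.0833333° lon × 0.0416667° lat. NE corner is SW corner plus one full cell.
latitude 40.5833, longitude -39.5833.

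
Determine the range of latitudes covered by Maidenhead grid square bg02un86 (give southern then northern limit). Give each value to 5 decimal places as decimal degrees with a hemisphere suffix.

27.43333° S, 27.42917° S

Field B=1, G=6: +1·20° lon, +6·10° lat → SW at lon -160°, lat -30°.
Square 0, 2: +0·2° lon, +2·1° lat → SW at lon -160°, lat -28°.
Subsquare u=20, n=13: +20·0.0833333° lon, +13·0.0416667° lat → SW at lon -158.333°, lat -27.4583°.
Extended square 8, 6: +8·0.00833333° lon, +6·0.00416667° lat → SW at lon -158.267°, lat -27.4333°.
Cell spans 0.00833333° lon × 0.00416667° lat.
south 27.43333° S, north 27.42917° S.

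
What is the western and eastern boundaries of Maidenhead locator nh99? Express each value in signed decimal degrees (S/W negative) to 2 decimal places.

98.00, 100.00

Field N=13, H=7: +13·20° lon, +7·10° lat → SW at lon 80°, lat -20°.
Square 9, 9: +9·2° lon, +9·1° lat → SW at lon 98°, lat -11°.
Cell spans 2° lon × 1° lat.
west 98.00, east 100.00.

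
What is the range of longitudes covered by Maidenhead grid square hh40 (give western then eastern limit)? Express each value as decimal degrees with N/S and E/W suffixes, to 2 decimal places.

Field H=7, H=7: +7·20° lon, +7·10° lat → SW at lon -40°, lat -20°.
Square 4, 0: +4·2° lon, +0·1° lat → SW at lon -32°, lat -20°.
Cell spans 2° lon × 1° lat.
west 32.00° W, east 30.00° W.

32.00° W, 30.00° W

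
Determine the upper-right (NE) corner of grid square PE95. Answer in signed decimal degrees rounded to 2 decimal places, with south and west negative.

Field P=15, E=4: +15·20° lon, +4·10° lat → SW at lon 120°, lat -50°.
Square 9, 5: +9·2° lon, +5·1° lat → SW at lon 138°, lat -45°.
Cell spans 2° lon × 1° lat. NE corner is SW corner plus one full cell.
latitude -44.00, longitude 140.00.

-44.00, 140.00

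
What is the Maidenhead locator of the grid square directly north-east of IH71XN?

Longitude subsquare x = 23; +1 → 24, wraps to 0 = a, carry into square.
Longitude square 7; +1 → 8.
Latitude subsquare n = 13; +1 → 14 = o.

IH81ao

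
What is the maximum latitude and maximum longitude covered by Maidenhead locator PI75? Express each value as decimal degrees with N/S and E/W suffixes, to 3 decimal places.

4.000° S, 136.000° E

Field P=15, I=8: +15·20° lon, +8·10° lat → SW at lon 120°, lat -10°.
Square 7, 5: +7·2° lon, +5·1° lat → SW at lon 134°, lat -5°.
Cell spans 2° lon × 1° lat. NE corner is SW corner plus one full cell.
latitude 4.000° S, longitude 136.000° E.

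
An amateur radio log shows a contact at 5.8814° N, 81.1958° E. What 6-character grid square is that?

NJ05ov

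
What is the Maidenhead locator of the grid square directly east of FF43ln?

Longitude subsquare l = 11; +1 → 12 = m.
The latitude characters are unchanged.

FF43mn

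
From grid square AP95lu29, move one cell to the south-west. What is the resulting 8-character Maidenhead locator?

Longitude extended square 2; −1 → 1.
Latitude extended square 9; −1 → 8.

AP95lu18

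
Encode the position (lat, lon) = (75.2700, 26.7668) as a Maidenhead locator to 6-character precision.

Offset from 180°W / 90°S: lon 206.7668°, lat 165.2700°.
Field: lon ⌊206.7668/20⌋ = 10 → K; lat ⌊165.2700/10⌋ = 16 → Q.
Square: lon ⌊6.7668/2⌋ = 3; lat ⌊5.2700/1⌋ = 5.
Subsquare: lon ⌊0.7668/0.0833333⌋ = 9 → j; lat ⌊0.2700/0.0416667⌋ = 6 → g.

KQ35jg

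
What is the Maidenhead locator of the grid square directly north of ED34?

ED35

Latitude square 4; +1 → 5.
The longitude characters are unchanged.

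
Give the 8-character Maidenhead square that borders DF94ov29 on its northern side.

DF94ow20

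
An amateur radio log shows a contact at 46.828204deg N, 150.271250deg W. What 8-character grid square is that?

BN46ut78

Shift to the Maidenhead origin (180°W, 90°S): lon 29.72875, lat 136.82820.
Field (20°×10°, letters A–R): 29.72875/20 → 1 → B, 136.82820/10 → 13 → N; chars BN.
Square (2°×1°, digits 0–9): 9.72875/2 → 4, 6.82820/1 → 6; chars 46.
Subsquare (5′×2.5′, letters a–x): 1.72875/0.0833333 → 20 → u, 0.82820/0.0416667 → 19 → t; chars ut.
Extended square (30″×15″, digits 0–9): 0.06208/0.00833333 → 7, 0.03654/0.00416667 → 8; chars 78.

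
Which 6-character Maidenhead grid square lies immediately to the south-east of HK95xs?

Longitude subsquare x = 23; +1 → 24, wraps to 0 = a, carry into square.
Longitude square 9; +1 → 10, wraps to 0, carry into field.
Longitude field H = 7; +1 → 8 = I.
Latitude subsquare s = 18; −1 → 17 = r.

IK05ar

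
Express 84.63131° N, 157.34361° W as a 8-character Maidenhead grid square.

Shift to the Maidenhead origin (180°W, 90°S): lon 22.65639, lat 174.63131.
Field: lon ⌊22.65639/20⌋ = 1 → B; lat ⌊174.63131/10⌋ = 17 → R.
Square: lon ⌊2.65639/2⌋ = 1; lat ⌊4.63131/1⌋ = 4.
Subsquare: lon ⌊0.65639/0.0833333⌋ = 7 → h; lat ⌊0.63131/0.0416667⌋ = 15 → p.
Extended square: lon ⌊0.07306/0.00833333⌋ = 8; lat ⌊0.00631/0.00416667⌋ = 1.

BR14hp81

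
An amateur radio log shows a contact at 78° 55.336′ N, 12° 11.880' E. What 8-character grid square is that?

JQ68cw31

Add 180° to longitude and 90° to latitude: 192.19800, 168.92227.
Field (20°×10°, letters A–R): 192.19800/20 → 9 → J, 168.92227/10 → 16 → Q; chars JQ.
Square (2°×1°, digits 0–9): 12.19800/2 → 6, 8.92227/1 → 8; chars 68.
Subsquare (5′×2.5′, letters a–x): 0.19800/0.0833333 → 2 → c, 0.92227/0.0416667 → 22 → w; chars cw.
Extended square (30″×15″, digits 0–9): 0.03133/0.00833333 → 3, 0.00560/0.00416667 → 1; chars 31.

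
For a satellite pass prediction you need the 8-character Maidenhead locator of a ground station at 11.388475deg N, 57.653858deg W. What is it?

GK11ej13

Add 180° to longitude and 90° to latitude: 122.34614, 101.38847.
Field: lon ⌊122.34614/20⌋ = 6 → G; lat ⌊101.38847/10⌋ = 10 → K.
Square: lon ⌊2.34614/2⌋ = 1; lat ⌊1.38847/1⌋ = 1.
Subsquare: lon ⌊0.34614/0.0833333⌋ = 4 → e; lat ⌊0.38847/0.0416667⌋ = 9 → j.
Extended square: lon ⌊0.01281/0.00833333⌋ = 1; lat ⌊0.01347/0.00416667⌋ = 3.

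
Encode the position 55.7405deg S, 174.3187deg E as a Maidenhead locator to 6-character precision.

Add 180° to longitude and 90° to latitude: 354.3187, 34.2595.
Field (20°×10°, letters A–R): lon ⌊354.3187/20⌋ = 17 → R; lat ⌊34.2595/10⌋ = 3 → D.
Square (2°×1°, digits 0–9): lon ⌊14.3187/2⌋ = 7; lat ⌊4.2595/1⌋ = 4.
Subsquare (5′×2.5′, letters a–x): lon ⌊0.3187/0.0833333⌋ = 3 → d; lat ⌊0.2595/0.0416667⌋ = 6 → g.

RD74dg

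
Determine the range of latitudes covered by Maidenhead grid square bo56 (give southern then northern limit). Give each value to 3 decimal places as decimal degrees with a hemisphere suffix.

56.000° N, 57.000° N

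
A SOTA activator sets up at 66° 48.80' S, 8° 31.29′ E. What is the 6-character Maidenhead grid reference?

Shift to the Maidenhead origin (180°W, 90°S): lon 188.5215, lat 23.1867.
Field (20°×10°, letters A–R): 188.5215/20 → 9 → J, 23.1867/10 → 2 → C; chars JC.
Square (2°×1°, digits 0–9): 8.5215/2 → 4, 3.1867/1 → 3; chars 43.
Subsquare (5′×2.5′, letters a–x): 0.5215/0.0833333 → 6 → g, 0.1867/0.0416667 → 4 → e; chars ge.

JC43ge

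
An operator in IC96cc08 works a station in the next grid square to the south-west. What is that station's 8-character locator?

IC96bc97

Longitude extended square 0; −1 → -1, wraps to 9, carry into subsquare.
Longitude subsquare c = 2; −1 → 1 = b.
Latitude extended square 8; −1 → 7.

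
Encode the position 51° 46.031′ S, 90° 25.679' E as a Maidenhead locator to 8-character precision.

ND58ff15

Shift to the Maidenhead origin (180°W, 90°S): lon 270.42798, lat 38.23282.
Field (20°×10°, letters A–R): lon ⌊270.42798/20⌋ = 13 → N; lat ⌊38.23282/10⌋ = 3 → D.
Square (2°×1°, digits 0–9): lon ⌊10.42798/2⌋ = 5; lat ⌊8.23282/1⌋ = 8.
Subsquare (5′×2.5′, letters a–x): lon ⌊0.42798/0.0833333⌋ = 5 → f; lat ⌊0.23282/0.0416667⌋ = 5 → f.
Extended square (30″×15″, digits 0–9): lon ⌊0.01132/0.00833333⌋ = 1; lat ⌊0.02448/0.00416667⌋ = 5.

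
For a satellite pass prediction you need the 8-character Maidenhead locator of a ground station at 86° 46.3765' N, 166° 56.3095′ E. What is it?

RR36ls25

Shift to the Maidenhead origin (180°W, 90°S): lon 346.93849, lat 176.77294.
Field: lon ⌊346.93849/20⌋ = 17 → R; lat ⌊176.77294/10⌋ = 17 → R.
Square: lon ⌊6.93849/2⌋ = 3; lat ⌊6.77294/1⌋ = 6.
Subsquare: lon ⌊0.93849/0.0833333⌋ = 11 → l; lat ⌊0.77294/0.0416667⌋ = 18 → s.
Extended square: lon ⌊0.02182/0.00833333⌋ = 2; lat ⌊0.02294/0.00416667⌋ = 5.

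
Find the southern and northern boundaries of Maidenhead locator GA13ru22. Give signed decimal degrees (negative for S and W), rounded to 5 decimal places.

-86.15833, -86.15417

Field G=6, A=0: +6·20° lon, +0·10° lat → SW at lon -60°, lat -90°.
Square 1, 3: +1·2° lon, +3·1° lat → SW at lon -58°, lat -87°.
Subsquare r=17, u=20: +17·0.0833333° lon, +20·0.0416667° lat → SW at lon -56.5833°, lat -86.1667°.
Extended square 2, 2: +2·0.00833333° lon, +2·0.00416667° lat → SW at lon -56.5667°, lat -86.1583°.
Cell spans 0.00833333° lon × 0.00416667° lat.
south -86.15833, north -86.15417.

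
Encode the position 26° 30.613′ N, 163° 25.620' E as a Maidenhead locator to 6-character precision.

Shift to the Maidenhead origin (180°W, 90°S): lon 343.4270, lat 116.5102.
Field: 343.4270/20 → 17 → R, 116.5102/10 → 11 → L; chars RL.
Square: 3.4270/2 → 1, 6.5102/1 → 6; chars 16.
Subsquare: 1.4270/0.0833333 → 17 → r, 0.5102/0.0416667 → 12 → m; chars rm.

RL16rm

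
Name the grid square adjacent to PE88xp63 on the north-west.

PE88xp54

Longitude extended square 6; −1 → 5.
Latitude extended square 3; +1 → 4.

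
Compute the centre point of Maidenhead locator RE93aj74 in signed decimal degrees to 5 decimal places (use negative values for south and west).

Field R=17, E=4: +17·20° lon, +4·10° lat → SW at lon 160°, lat -50°.
Square 9, 3: +9·2° lon, +3·1° lat → SW at lon 178°, lat -47°.
Subsquare a=0, j=9: +0·0.0833333° lon, +9·0.0416667° lat → SW at lon 178°, lat -46.625°.
Extended square 7, 4: +7·0.00833333° lon, +4·0.00416667° lat → SW at lon 178.058°, lat -46.6083°.
Cell spans 0.00833333° lon × 0.00416667° lat. Centre is SW corner plus half of each.
latitude -46.60625, longitude 178.06250.

-46.60625, 178.06250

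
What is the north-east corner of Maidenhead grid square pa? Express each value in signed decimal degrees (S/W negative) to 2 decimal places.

-80.00, 140.00

Field P=15, A=0: +15·20° lon, +0·10° lat → SW at lon 120°, lat -90°.
Cell spans 20° lon × 10° lat. NE corner is SW corner plus one full cell.
latitude -80.00, longitude 140.00.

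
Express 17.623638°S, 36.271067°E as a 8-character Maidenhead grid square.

KH82dj20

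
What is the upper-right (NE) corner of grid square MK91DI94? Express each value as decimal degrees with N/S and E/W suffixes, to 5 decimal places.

Field M=12, K=10: +12·20° lon, +10·10° lat → SW at lon 60°, lat 10°.
Square 9, 1: +9·2° lon, +1·1° lat → SW at lon 78°, lat 11°.
Subsquare d=3, i=8: +3·0.0833333° lon, +8·0.0416667° lat → SW at lon 78.25°, lat 11.3333°.
Extended square 9, 4: +9·0.00833333° lon, +4·0.00416667° lat → SW at lon 78.325°, lat 11.35°.
Cell spans 0.00833333° lon × 0.00416667° lat. NE corner is SW corner plus one full cell.
latitude 11.35417° N, longitude 78.33333° E.

11.35417° N, 78.33333° E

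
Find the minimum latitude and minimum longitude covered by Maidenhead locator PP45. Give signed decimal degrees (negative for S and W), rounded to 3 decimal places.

Field P=15, P=15: +15·20° lon, +15·10° lat → SW at lon 120°, lat 60°.
Square 4, 5: +4·2° lon, +5·1° lat → SW at lon 128°, lat 65°.
latitude 65.000, longitude 128.000.

65.000, 128.000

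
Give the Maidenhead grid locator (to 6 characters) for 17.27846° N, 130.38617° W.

Offset from 180°W / 90°S: lon 49.6138°, lat 107.2785°.
Field: lon ⌊49.6138/20⌋ = 2 → C; lat ⌊107.2785/10⌋ = 10 → K.
Square: lon ⌊9.6138/2⌋ = 4; lat ⌊7.2785/1⌋ = 7.
Subsquare: lon ⌊1.6138/0.0833333⌋ = 19 → t; lat ⌊0.2785/0.0416667⌋ = 6 → g.

CK47tg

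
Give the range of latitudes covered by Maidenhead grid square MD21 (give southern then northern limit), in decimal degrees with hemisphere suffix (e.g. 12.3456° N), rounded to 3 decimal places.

Field M=12, D=3: +12·20° lon, +3·10° lat → SW at lon 60°, lat -60°.
Square 2, 1: +2·2° lon, +1·1° lat → SW at lon 64°, lat -59°.
Cell spans 2° lon × 1° lat.
south 59.000° S, north 58.000° S.

59.000° S, 58.000° S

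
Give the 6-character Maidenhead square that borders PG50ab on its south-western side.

PG40xa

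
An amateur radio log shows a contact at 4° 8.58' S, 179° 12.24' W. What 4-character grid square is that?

AI05

Shift to the Maidenhead origin (180°W, 90°S): lon 0.80, lat 85.86.
Field: lon ⌊0.80/20⌋ = 0 → A; lat ⌊85.86/10⌋ = 8 → I.
Square: lon ⌊0.80/2⌋ = 0; lat ⌊5.86/1⌋ = 5.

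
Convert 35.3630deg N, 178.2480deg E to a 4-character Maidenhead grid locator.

Add 180° to longitude and 90° to latitude: 358.25, 125.36.
Field (20°×10°, letters A–R): 358.25/20 → 17 → R, 125.36/10 → 12 → M; chars RM.
Square (2°×1°, digits 0–9): 18.25/2 → 9, 5.36/1 → 5; chars 95.

RM95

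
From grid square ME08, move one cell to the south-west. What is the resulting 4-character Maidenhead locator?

LE97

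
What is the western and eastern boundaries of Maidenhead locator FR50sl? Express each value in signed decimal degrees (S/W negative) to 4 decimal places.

-68.5000, -68.4167

Field F=5, R=17: +5·20° lon, +17·10° lat → SW at lon -80°, lat 80°.
Square 5, 0: +5·2° lon, +0·1° lat → SW at lon -70°, lat 80°.
Subsquare s=18, l=11: +18·0.0833333° lon, +11·0.0416667° lat → SW at lon -68.5°, lat 80.4583°.
Cell spans 0.0833333° lon × 0.0416667° lat.
west -68.5000, east -68.4167.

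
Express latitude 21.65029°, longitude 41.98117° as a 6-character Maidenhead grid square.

Shift to the Maidenhead origin (180°W, 90°S): lon 221.9812, lat 111.6503.
Field: lon ⌊221.9812/20⌋ = 11 → L; lat ⌊111.6503/10⌋ = 11 → L.
Square: lon ⌊1.9812/2⌋ = 0; lat ⌊1.6503/1⌋ = 1.
Subsquare: lon ⌊1.9812/0.0833333⌋ = 23 → x; lat ⌊0.6503/0.0416667⌋ = 15 → p.

LL01xp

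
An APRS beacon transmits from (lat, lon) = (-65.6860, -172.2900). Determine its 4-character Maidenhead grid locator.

AC34

Offset from 180°W / 90°S: lon 7.71°, lat 24.31°.
Field: lon ⌊7.71/20⌋ = 0 → A; lat ⌊24.31/10⌋ = 2 → C.
Square: lon ⌊7.71/2⌋ = 3; lat ⌊4.31/1⌋ = 4.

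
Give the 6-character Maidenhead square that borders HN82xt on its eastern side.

Longitude subsquare x = 23; +1 → 24, wraps to 0 = a, carry into square.
Longitude square 8; +1 → 9.
The latitude characters are unchanged.

HN92at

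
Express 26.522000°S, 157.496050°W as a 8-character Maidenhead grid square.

BG13gl04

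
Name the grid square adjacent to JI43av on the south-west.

Longitude subsquare a = 0; −1 → -1, wraps to 23 = x, carry into square.
Longitude square 4; −1 → 3.
Latitude subsquare v = 21; −1 → 20 = u.

JI33xu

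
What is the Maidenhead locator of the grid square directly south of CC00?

CB09

Latitude square 0; −1 → -1, wraps to 9, carry into field.
Latitude field C = 2; −1 → 1 = B.
The longitude characters are unchanged.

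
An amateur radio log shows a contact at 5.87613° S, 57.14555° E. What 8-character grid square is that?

Add 180° to longitude and 90° to latitude: 237.14555, 84.12387.
Field: 237.14555/20 → 11 → L, 84.12387/10 → 8 → I; chars LI.
Square: 17.14555/2 → 8, 4.12387/1 → 4; chars 84.
Subsquare: 1.14555/0.0833333 → 13 → n, 0.12387/0.0416667 → 2 → c; chars nc.
Extended square: 0.06222/0.00833333 → 7, 0.04054/0.00416667 → 9; chars 79.

LI84nc79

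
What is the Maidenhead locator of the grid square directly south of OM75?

OM74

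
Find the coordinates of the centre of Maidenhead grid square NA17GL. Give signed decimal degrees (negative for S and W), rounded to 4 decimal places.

Field N=13, A=0: +13·20° lon, +0·10° lat → SW at lon 80°, lat -90°.
Square 1, 7: +1·2° lon, +7·1° lat → SW at lon 82°, lat -83°.
Subsquare g=6, l=11: +6·0.0833333° lon, +11·0.0416667° lat → SW at lon 82.5°, lat -82.5417°.
Cell spans 0.0833333° lon × 0.0416667° lat. Centre is SW corner plus half of each.
latitude -82.5208, longitude 82.5417.

-82.5208, 82.5417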